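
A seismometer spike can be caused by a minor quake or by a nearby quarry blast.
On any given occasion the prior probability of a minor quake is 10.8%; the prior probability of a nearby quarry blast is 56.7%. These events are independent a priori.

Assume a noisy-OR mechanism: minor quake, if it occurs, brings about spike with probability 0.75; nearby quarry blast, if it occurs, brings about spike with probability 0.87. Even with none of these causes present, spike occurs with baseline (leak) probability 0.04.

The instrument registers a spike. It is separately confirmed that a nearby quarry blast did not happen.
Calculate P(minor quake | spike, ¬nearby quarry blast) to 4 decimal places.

Under noisy-OR, P(spike | causes) = 1 − (1−0.04)·∏(1−qᵢ) over the active causes.
By total probability over both values of minor quake:
  P(spike | ¬nearby quarry blast) = 0.04·0.892 + 0.76·0.108
        = 0.035680 + 0.082080 = 0.117760
Configurations with minor quake contribute 0.082080, so
  P(minor quake | spike, ¬nearby quarry blast) = 0.082080 / 0.117760 ≈ 0.6970

P(minor quake | spike, ¬nearby quarry blast) ≈ 0.6970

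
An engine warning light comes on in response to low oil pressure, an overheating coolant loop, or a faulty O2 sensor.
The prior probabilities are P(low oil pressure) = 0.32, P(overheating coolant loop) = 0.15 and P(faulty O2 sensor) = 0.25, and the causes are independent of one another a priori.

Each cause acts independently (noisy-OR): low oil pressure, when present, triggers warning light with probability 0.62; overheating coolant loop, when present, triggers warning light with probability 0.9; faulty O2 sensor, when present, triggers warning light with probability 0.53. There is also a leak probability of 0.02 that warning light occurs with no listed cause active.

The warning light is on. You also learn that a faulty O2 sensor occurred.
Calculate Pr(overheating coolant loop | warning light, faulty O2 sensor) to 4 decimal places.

Pr(overheating coolant loop | warning light, faulty O2 sensor) ≈ 0.2122

Under noisy-OR, P(warning light | causes) = 1 − (1−0.02)·∏(1−qᵢ) over the active causes.
Enumerate the 4 (low oil pressure, overheating coolant loop) configurations and weight by the priors:
  P(warning light | faulty O2 sensor) = 0.5394·0.68·0.85 + 0.95394·0.68·0.15 + 0.824972·0.32·0.85 + 0.982497·0.32·0.15
        = 0.311773 + 0.097302 + 0.224392 + 0.047160 = 0.680627
The terms with overheating coolant loop present sum to 0.144462, so
  P(overheating coolant loop | warning light, faulty O2 sensor) = 0.144462 / 0.680627 ≈ 0.2122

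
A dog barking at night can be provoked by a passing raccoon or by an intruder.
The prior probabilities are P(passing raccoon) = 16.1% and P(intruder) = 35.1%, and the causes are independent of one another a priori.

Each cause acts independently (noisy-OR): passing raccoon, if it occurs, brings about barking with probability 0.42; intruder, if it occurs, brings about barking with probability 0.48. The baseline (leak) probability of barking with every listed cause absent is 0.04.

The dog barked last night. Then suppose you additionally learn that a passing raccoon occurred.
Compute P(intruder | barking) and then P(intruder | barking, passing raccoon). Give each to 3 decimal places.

P(intruder | barking) ≈ 0.734; P(intruder | barking, passing raccoon) ≈ 0.464

Under noisy-OR, P(barking | causes) = 1 − (1−0.04)·∏(1−qᵢ) over the active causes.
Numerator (weight on configurations with intruder): 0.147480 + 0.040149 = 0.187629
Normalizer over all consistent configurations: 0.04*0.839*0.649 + 0.5008*0.839*0.351 + 0.4432*0.161*0.649 + 0.710464*0.161*0.351 = 0.255719
P(intruder | barking) = 0.187629/0.255719 ≈ 0.734

With the extra evidence:
Enumerate both values of intruder and weight by the priors:
  P(barking | passing raccoon) = 0.4432*0.649 + 0.710464*0.351
        = 0.287637 + 0.249373 = 0.537010
The terms with intruder present sum to 0.249373, so
  P(intruder | barking, passing raccoon) = 0.249373 / 0.537010 ≈ 0.464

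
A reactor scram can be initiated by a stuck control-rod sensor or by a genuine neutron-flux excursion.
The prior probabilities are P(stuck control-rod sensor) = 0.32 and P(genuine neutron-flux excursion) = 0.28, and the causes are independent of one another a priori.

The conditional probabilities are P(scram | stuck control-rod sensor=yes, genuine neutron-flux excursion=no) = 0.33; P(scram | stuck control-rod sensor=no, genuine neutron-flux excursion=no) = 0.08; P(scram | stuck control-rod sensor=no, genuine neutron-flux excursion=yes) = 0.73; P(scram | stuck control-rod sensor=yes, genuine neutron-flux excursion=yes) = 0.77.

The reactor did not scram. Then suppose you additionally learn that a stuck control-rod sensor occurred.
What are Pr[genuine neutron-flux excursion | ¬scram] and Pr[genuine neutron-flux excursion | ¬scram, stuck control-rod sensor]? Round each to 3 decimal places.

Pr[genuine neutron-flux excursion | ¬scram] ≈ 0.106; Pr[genuine neutron-flux excursion | ¬scram, stuck control-rod sensor] ≈ 0.118

Sum P(¬scram|·) weighted by the priors over the 4 (stuck control-rod sensor, genuine neutron-flux excursion) configurations:
  P(¬scram) = 0.92·0.68·0.72 + 0.27·0.68·0.28 + 0.67·0.32·0.72 + 0.23·0.32·0.28
        = 0.450432 + 0.051408 + 0.154368 + 0.020608 = 0.676816
Keeping only the genuine neutron-flux excursion-present terms gives 0.072016, so
  P(genuine neutron-flux excursion | ¬scram) = 0.072016 / 0.676816 ≈ 0.106

Now also conditioning on stuck control-rod sensor=true:
P(¬scram | stuck control-rod sensor) = 0.67*0.72 + 0.23*0.28 = 0.482400 + 0.064400 = 0.546800
The genuine neutron-flux excursion-present share is 0.23*0.28 = 0.064400.
P(genuine neutron-flux excursion | ¬scram, stuck control-rod sensor) = 0.064400 / 0.546800 ≈ 0.118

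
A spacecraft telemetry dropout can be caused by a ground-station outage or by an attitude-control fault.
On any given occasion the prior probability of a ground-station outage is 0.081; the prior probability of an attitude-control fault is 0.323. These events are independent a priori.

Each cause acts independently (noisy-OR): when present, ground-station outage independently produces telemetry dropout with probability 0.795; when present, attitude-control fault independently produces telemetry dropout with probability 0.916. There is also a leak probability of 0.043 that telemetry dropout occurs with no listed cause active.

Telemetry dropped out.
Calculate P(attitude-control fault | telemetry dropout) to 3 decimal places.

P(attitude-control fault | telemetry dropout) ≈ 0.808

Under noisy-OR, P(telemetry dropout | causes) = 1 − (1−0.043)·∏(1−qᵢ) over the active causes.
P(telemetry dropout) = 0.043·0.919·0.677 + 0.919612·0.919·0.323 + 0.803815·0.081·0.677 + 0.98352·0.081·0.323 = 0.026753 + 0.272975 + 0.044079 + 0.025732 = 0.369539
The attitude-control fault-present share is 0.272975 + 0.025732 = 0.298707.
P(attitude-control fault | telemetry dropout) = 0.298707 / 0.369539 ≈ 0.808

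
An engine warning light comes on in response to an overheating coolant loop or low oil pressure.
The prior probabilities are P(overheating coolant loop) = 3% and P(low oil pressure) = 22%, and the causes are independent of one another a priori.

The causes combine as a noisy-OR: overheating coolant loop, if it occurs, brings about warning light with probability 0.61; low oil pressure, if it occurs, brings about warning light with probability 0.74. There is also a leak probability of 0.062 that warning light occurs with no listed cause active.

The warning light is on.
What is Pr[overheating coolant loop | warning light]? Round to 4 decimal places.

Pr[overheating coolant loop | warning light] ≈ 0.0909

Under noisy-OR, P(warning light | causes) = 1 − (1−0.062)·∏(1−qᵢ) over the active causes.
Enumerate the 4 (overheating coolant loop, low oil pressure) configurations and weight by the priors:
  P(warning light) = 0.062·0.97·0.78 + 0.75612·0.97·0.22 + 0.63418·0.03·0.78 + 0.904887·0.03·0.22
        = 0.046909 + 0.161356 + 0.014840 + 0.005972 = 0.229077
Keeping only the overheating coolant loop-present terms gives 0.020812, so
  P(overheating coolant loop | warning light) = 0.020812 / 0.229077 ≈ 0.0909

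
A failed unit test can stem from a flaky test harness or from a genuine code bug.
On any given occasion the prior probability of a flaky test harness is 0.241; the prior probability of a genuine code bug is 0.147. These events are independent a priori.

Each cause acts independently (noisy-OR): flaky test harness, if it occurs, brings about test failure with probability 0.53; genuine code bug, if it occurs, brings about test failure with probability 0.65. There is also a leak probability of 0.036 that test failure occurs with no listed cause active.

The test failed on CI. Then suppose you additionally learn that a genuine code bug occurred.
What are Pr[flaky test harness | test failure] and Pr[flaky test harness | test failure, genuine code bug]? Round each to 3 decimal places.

Under noisy-OR, P(test failure | causes) = 1 − (1−0.036)·∏(1−qᵢ) over the active causes.
P(test failure) = 0.036*0.759*0.853 + 0.6626*0.759*0.147 + 0.54692*0.241*0.853 + 0.841422*0.241*0.147 = 0.023307 + 0.073928 + 0.112432 + 0.029809 = 0.239476
The flaky test harness-present share is 0.112432 + 0.029809 = 0.142241.
So P(flaky test harness | test failure) = 0.142241/0.239476 ≈ 0.594.

With the extra evidence:
P(test failure | genuine code bug) = 0.6626×0.759 + 0.841422×0.241 = 0.502913 + 0.202783 = 0.705696
Of this, 0.202783 comes from 0.841422×0.241 (the flaky test harness=true cases).
P(flaky test harness | test failure, genuine code bug) = 0.202783 / 0.705696 ≈ 0.287
— genuine code bug explains away the evidence for flaky test harness.

Pr[flaky test harness | test failure] ≈ 0.594; Pr[flaky test harness | test failure, genuine code bug] ≈ 0.287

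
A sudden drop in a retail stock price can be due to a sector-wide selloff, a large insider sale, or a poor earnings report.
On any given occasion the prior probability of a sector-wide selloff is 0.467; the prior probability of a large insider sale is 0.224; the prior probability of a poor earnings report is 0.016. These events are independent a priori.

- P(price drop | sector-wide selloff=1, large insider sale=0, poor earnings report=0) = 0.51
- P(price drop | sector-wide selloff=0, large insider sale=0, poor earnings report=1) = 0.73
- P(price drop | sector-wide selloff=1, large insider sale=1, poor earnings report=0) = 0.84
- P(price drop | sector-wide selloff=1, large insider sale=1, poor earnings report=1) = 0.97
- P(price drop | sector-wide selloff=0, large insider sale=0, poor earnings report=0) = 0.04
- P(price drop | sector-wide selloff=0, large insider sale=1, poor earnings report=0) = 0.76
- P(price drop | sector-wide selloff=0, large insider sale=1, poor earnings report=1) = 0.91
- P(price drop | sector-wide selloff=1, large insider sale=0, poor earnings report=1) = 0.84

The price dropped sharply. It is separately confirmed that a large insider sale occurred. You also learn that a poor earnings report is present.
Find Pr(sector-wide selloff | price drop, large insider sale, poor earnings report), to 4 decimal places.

Pr(sector-wide selloff | price drop, large insider sale, poor earnings report) ≈ 0.4829

P(price drop | large insider sale, poor earnings report) = 0.91*0.533 + 0.97*0.467 = 0.485030 + 0.452990 = 0.938020
The sector-wide selloff-present share is 0.97*0.467 = 0.452990.
Hence the posterior is 0.452990/0.938020 ≈ 0.4829.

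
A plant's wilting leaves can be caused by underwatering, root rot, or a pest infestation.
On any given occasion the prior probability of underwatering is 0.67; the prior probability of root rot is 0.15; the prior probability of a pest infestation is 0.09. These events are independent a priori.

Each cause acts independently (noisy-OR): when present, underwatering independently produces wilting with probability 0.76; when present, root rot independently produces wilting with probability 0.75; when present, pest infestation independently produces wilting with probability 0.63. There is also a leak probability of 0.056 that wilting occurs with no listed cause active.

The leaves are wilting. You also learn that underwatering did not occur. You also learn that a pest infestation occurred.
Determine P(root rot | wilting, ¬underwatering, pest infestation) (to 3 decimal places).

P(root rot | wilting, ¬underwatering, pest infestation) ≈ 0.198

Under noisy-OR, P(wilting | causes) = 1 − (1−0.056)·∏(1−qᵢ) over the active causes.
Enumerate both values of root rot and weight by the priors:
  P(wilting | ¬underwatering, pest infestation) = 0.65072*0.85 + 0.91268*0.15
        = 0.553112 + 0.136902 = 0.690014
Keeping only the root rot-present terms gives 0.136902, so
  P(root rot | wilting, ¬underwatering, pest infestation) = 0.136902 / 0.690014 ≈ 0.198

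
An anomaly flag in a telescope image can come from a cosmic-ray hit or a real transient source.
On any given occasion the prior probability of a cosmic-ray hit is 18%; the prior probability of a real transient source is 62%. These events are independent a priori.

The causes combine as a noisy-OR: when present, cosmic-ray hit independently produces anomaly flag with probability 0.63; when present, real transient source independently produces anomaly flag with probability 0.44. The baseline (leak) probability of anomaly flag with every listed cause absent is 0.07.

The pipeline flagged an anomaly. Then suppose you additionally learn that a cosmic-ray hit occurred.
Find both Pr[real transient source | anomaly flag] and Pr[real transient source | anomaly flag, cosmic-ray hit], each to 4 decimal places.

Pr[real transient source | anomaly flag] ≈ 0.8335; Pr[real transient source | anomaly flag, cosmic-ray hit] ≈ 0.6676

Under noisy-OR, P(anomaly flag | causes) = 1 − (1−0.07)·∏(1−qᵢ) over the active causes.
P(anomaly flag) = 0.07×0.82×0.38 + 0.4792×0.82×0.62 + 0.6559×0.18×0.38 + 0.807304×0.18×0.62 = 0.021812 + 0.243625 + 0.044864 + 0.090095 = 0.400396
Of this, 0.333720 comes from 0.243625 + 0.090095 (the real transient source=true cases).
Hence the posterior is 0.333720/0.400396 ≈ 0.8335.

Now also conditioning on cosmic-ray hit=true:
Numerator (weight on configurations with real transient source): 0.807304×0.62 = 0.500528
The normalizing constant is 0.6559×0.38 + 0.807304×0.62 = 0.749770
P(real transient source | anomaly flag, cosmic-ray hit) = 0.500528/0.749770 ≈ 0.6676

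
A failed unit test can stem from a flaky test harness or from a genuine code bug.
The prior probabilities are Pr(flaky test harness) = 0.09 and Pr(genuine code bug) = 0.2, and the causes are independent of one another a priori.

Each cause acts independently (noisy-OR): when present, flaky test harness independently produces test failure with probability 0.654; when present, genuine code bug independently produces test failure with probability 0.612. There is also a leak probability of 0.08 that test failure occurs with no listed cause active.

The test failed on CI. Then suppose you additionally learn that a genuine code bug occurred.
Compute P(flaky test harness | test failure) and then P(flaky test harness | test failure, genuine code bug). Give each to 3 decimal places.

P(flaky test harness | test failure) ≈ 0.270; P(flaky test harness | test failure, genuine code bug) ≈ 0.119

Under noisy-OR, P(test failure | causes) = 1 − (1−0.08)·∏(1−qᵢ) over the active causes.
Weight on flaky test harness=true, given the evidence: 0.049081 + 0.015777 = 0.064858
Normalizer over all consistent configurations: 0.08×0.91×0.8 + 0.64304×0.91×0.2 + 0.68168×0.09×0.8 + 0.876492×0.09×0.2 = 0.240131
Posterior = 0.064858 / 0.240131 ≈ 0.270

With the extra evidence:
By total probability over both values of flaky test harness:
  P(test failure | genuine code bug) = 0.64304·0.91 + 0.876492·0.09
        = 0.585166 + 0.078884 = 0.664050
The terms with flaky test harness present sum to 0.078884, so
  P(flaky test harness | test failure, genuine code bug) = 0.078884 / 0.664050 ≈ 0.119
The drop from 0.270 to 0.119 is the explaining-away (discounting) effect.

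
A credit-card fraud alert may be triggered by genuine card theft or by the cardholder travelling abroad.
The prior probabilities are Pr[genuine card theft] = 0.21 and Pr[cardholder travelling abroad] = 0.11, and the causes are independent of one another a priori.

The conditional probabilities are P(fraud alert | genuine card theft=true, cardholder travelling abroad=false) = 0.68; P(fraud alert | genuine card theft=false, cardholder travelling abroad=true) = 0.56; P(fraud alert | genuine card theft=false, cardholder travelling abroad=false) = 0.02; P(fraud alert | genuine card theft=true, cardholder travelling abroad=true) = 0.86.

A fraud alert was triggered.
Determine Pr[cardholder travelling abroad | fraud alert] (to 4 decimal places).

Pr[cardholder travelling abroad | fraud alert] ≈ 0.3268

P(fraud alert) = 0.02·0.79·0.89 + 0.56·0.79·0.11 + 0.68·0.21·0.89 + 0.86·0.21·0.11 = 0.014062 + 0.048664 + 0.127092 + 0.019866 = 0.209684
The cardholder travelling abroad-present share is 0.048664 + 0.019866 = 0.068530.
Hence the posterior is 0.068530/0.209684 ≈ 0.3268.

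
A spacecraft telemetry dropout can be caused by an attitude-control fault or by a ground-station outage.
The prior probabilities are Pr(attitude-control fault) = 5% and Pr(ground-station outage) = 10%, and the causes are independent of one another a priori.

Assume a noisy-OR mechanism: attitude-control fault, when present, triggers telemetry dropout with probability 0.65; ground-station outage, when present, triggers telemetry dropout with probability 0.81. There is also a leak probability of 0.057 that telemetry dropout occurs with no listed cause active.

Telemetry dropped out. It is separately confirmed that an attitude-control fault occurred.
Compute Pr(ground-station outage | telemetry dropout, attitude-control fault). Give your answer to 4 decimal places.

Pr(ground-station outage | telemetry dropout, attitude-control fault) ≈ 0.1345

Under noisy-OR, P(telemetry dropout | causes) = 1 − (1−0.057)·∏(1−qᵢ) over the active causes.
For the numerator, keep only ground-station outage=true terms: 0.937291*0.1 = 0.093729
Normalizer over all consistent configurations: 0.66995*0.9 + 0.937291*0.1 = 0.696684
Posterior = 0.093729 / 0.696684 ≈ 0.1345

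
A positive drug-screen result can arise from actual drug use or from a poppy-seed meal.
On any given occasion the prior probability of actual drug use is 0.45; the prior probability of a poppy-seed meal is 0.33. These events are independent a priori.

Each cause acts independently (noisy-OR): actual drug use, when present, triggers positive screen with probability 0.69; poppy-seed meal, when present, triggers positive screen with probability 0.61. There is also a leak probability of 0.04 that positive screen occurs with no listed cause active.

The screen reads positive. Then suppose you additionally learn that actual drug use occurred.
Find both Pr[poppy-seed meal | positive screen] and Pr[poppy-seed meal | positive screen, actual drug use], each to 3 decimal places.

Pr[poppy-seed meal | positive screen] ≈ 0.519; Pr[poppy-seed meal | positive screen, actual drug use] ≈ 0.383

Under noisy-OR, P(positive screen | causes) = 1 − (1−0.04)·∏(1−qᵢ) over the active causes.
P(positive screen) = 0.04*0.55*0.67 + 0.6256*0.55*0.33 + 0.7024*0.45*0.67 + 0.883936*0.45*0.33 = 0.014740 + 0.113546 + 0.211774 + 0.131264 = 0.471324
The poppy-seed meal-present share is 0.113546 + 0.131264 = 0.244810.
So P(poppy-seed meal | positive screen) = 0.244810/0.471324 ≈ 0.519.

Now condition on the additional information:
Numerator (weight on configurations with poppy-seed meal): 0.883936·0.33 = 0.291699
The normalizing constant is 0.7024·0.67 + 0.883936·0.33 = 0.762307
Posterior = 0.291699 / 0.762307 ≈ 0.383
— actual drug use explains away the evidence for poppy-seed meal.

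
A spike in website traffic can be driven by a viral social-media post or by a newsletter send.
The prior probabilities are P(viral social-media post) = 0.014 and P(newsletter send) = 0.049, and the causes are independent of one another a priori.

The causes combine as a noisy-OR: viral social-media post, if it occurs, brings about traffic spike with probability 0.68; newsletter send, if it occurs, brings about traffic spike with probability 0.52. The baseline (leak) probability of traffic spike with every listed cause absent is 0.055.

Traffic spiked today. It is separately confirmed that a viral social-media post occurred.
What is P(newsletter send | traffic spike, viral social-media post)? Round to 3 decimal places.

Under noisy-OR, P(traffic spike | causes) = 1 − (1−0.055)·∏(1−qᵢ) over the active causes.
For the numerator, keep only newsletter send=true terms: 0.854848×0.049 = 0.041888
Normalizer over all consistent configurations: 0.6976×0.951 + 0.854848×0.049 = 0.705306
P(newsletter send | traffic spike, viral social-media post) = 0.041888/0.705306 ≈ 0.059

P(newsletter send | traffic spike, viral social-media post) ≈ 0.059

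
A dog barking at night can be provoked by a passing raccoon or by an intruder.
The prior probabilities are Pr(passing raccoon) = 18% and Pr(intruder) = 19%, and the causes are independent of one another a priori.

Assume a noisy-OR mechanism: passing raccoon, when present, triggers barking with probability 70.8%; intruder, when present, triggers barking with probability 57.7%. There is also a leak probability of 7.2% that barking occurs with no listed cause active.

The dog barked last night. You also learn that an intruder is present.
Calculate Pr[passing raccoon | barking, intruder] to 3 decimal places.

Under noisy-OR, P(barking | causes) = 1 − (1−0.072)·∏(1−qᵢ) over the active causes.
By total probability over both values of passing raccoon:
  P(barking | intruder) = 0.607456*0.82 + 0.885377*0.18
        = 0.498114 + 0.159368 = 0.657482
Configurations with passing raccoon contribute 0.159368, so
  P(passing raccoon | barking, intruder) = 0.159368 / 0.657482 ≈ 0.242

Pr[passing raccoon | barking, intruder] ≈ 0.242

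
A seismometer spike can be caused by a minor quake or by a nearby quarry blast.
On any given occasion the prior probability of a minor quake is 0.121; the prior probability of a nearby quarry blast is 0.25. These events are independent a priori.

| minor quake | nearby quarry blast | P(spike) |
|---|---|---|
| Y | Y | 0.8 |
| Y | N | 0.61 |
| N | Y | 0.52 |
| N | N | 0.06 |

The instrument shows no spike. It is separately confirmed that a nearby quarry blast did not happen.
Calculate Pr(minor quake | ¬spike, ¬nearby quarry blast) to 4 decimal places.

Pr(minor quake | ¬spike, ¬nearby quarry blast) ≈ 0.0540

P(¬spike | ¬nearby quarry blast) = 0.94×0.879 + 0.39×0.121 = 0.826260 + 0.047190 = 0.873450
The minor quake-present share is 0.39×0.121 = 0.047190.
Hence the posterior is 0.047190/0.873450 ≈ 0.0540.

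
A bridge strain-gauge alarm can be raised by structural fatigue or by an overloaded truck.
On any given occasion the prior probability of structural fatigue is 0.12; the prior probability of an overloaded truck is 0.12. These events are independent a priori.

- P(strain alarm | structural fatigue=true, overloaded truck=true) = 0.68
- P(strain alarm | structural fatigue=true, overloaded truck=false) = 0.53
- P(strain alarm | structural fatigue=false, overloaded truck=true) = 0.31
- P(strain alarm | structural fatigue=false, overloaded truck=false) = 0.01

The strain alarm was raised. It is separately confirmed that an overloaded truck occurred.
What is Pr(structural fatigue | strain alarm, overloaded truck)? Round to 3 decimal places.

Numerator (weight on configurations with structural fatigue): 0.68×0.12 = 0.081600
The normalizing constant is 0.31×0.88 + 0.68×0.12 = 0.354400
Posterior = 0.081600 / 0.354400 ≈ 0.230

Pr(structural fatigue | strain alarm, overloaded truck) ≈ 0.230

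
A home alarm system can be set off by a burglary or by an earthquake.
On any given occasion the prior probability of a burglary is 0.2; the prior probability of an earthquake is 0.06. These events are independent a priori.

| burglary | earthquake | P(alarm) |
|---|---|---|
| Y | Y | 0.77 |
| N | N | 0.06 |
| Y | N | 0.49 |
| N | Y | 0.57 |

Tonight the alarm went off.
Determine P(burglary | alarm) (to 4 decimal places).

Enumerate the 4 (burglary, earthquake) configurations and weight by the priors:
  P(alarm) = 0.06·0.8·0.94 + 0.57·0.8·0.06 + 0.49·0.2·0.94 + 0.77·0.2·0.06
        = 0.045120 + 0.027360 + 0.092120 + 0.009240 = 0.173840
Keeping only the burglary-present terms gives 0.101360, so
  P(burglary | alarm) = 0.101360 / 0.173840 ≈ 0.5831

P(burglary | alarm) ≈ 0.5831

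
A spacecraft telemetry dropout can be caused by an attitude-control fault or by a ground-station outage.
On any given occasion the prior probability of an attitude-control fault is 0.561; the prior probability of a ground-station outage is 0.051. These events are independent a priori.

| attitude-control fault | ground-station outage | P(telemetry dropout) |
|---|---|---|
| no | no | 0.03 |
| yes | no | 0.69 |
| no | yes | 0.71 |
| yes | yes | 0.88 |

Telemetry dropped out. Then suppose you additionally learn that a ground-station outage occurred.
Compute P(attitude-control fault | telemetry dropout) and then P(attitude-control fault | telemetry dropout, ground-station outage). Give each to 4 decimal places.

P(attitude-control fault | telemetry dropout) ≈ 0.9325; P(attitude-control fault | telemetry dropout, ground-station outage) ≈ 0.6130

Weight on attitude-control fault=true, given the evidence: 0.367348 + 0.025178 = 0.392526
Denominator P(telemetry dropout): 0.03×0.439×0.949 + 0.71×0.439×0.051 + 0.69×0.561×0.949 + 0.88×0.561×0.051 = 0.420920
Posterior = 0.392526 / 0.420920 ≈ 0.9325

Now also conditioning on ground-station outage=true:
Numerator (weight on configurations with attitude-control fault): 0.88×0.561 = 0.493680
Denominator P(telemetry dropout | ground-station outage): 0.71×0.439 + 0.88×0.561 = 0.805370
Posterior = 0.493680 / 0.805370 ≈ 0.6130
Conditioning on ground-station outage lowers the posterior on attitude-control fault: the classic explaining-away effect in a common-effect structure.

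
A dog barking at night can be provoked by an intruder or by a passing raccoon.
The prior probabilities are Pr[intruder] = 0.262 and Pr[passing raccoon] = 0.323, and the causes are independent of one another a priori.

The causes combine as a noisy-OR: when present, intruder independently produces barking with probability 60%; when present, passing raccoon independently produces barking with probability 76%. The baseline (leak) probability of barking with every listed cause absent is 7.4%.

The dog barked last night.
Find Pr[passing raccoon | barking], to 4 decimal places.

Pr[passing raccoon | barking] ≈ 0.6385

Under noisy-OR, P(barking | causes) = 1 − (1−0.074)·∏(1−qᵢ) over the active causes.
Sum P(barking|·) weighted by the priors over the 4 (intruder, passing raccoon) configurations:
  P(barking) = 0.074*0.738*0.677 + 0.77776*0.738*0.323 + 0.6296*0.262*0.677 + 0.911104*0.262*0.323
        = 0.036972 + 0.185398 + 0.111675 + 0.077103 = 0.411148
Configurations with passing raccoon contribute 0.262501, so
  P(passing raccoon | barking) = 0.262501 / 0.411148 ≈ 0.6385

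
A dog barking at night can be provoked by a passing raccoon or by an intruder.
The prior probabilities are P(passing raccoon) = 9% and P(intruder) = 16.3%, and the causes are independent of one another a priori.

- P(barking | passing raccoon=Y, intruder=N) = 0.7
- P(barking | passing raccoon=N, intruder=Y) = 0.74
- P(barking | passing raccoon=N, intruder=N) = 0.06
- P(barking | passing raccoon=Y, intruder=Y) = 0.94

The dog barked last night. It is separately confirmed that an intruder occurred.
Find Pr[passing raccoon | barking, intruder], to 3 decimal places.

Sum P(barking|·) weighted by the priors over both values of passing raccoon:
  P(barking | intruder) = 0.74*0.91 + 0.94*0.09
        = 0.673400 + 0.084600 = 0.758000
Configurations with passing raccoon contribute 0.084600, so
  P(passing raccoon | barking, intruder) = 0.084600 / 0.758000 ≈ 0.112

Pr[passing raccoon | barking, intruder] ≈ 0.112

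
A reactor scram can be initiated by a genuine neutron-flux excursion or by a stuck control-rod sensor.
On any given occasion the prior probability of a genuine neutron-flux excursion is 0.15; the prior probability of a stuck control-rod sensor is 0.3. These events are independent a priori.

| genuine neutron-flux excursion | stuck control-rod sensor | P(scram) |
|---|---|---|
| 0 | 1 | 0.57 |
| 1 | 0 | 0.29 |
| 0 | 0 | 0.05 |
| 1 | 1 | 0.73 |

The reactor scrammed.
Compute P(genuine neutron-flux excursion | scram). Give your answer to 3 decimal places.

P(scram) = 0.05×0.85×0.7 + 0.57×0.85×0.3 + 0.29×0.15×0.7 + 0.73×0.15×0.3 = 0.029750 + 0.145350 + 0.030450 + 0.032850 = 0.238400
Of this, 0.063300 comes from 0.030450 + 0.032850 (the genuine neutron-flux excursion=true cases).
Hence the posterior is 0.063300/0.238400 ≈ 0.266.

P(genuine neutron-flux excursion | scram) ≈ 0.266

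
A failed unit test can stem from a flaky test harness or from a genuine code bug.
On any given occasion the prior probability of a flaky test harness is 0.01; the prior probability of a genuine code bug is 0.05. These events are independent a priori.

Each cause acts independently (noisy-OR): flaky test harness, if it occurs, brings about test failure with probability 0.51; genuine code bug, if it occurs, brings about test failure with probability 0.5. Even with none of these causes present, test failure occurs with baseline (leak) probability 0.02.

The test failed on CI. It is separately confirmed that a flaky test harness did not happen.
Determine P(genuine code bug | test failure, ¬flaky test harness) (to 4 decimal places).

P(genuine code bug | test failure, ¬flaky test harness) ≈ 0.5730

Under noisy-OR, P(test failure | causes) = 1 − (1−0.02)·∏(1−qᵢ) over the active causes.
Numerator (weight on configurations with genuine code bug): 0.51·0.05 = 0.025500
Denominator P(test failure | ¬flaky test harness): 0.02·0.95 + 0.51·0.05 = 0.044500
P(genuine code bug | test failure, ¬flaky test harness) = 0.025500/0.044500 ≈ 0.5730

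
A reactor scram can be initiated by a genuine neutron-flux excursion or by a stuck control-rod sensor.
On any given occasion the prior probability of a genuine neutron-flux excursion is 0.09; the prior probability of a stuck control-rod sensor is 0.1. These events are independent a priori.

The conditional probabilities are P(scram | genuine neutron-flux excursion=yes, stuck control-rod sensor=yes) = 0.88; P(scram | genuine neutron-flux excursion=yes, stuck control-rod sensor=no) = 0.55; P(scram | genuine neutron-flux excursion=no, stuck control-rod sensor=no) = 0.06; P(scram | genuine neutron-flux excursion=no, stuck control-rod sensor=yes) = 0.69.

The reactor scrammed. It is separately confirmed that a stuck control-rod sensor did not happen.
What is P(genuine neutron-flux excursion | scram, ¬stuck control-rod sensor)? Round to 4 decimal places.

P(genuine neutron-flux excursion | scram, ¬stuck control-rod sensor) ≈ 0.4755

Weight on genuine neutron-flux excursion=true, given the evidence: 0.55·0.09 = 0.049500
The normalizing constant is 0.06·0.91 + 0.55·0.09 = 0.104100
P(genuine neutron-flux excursion | scram, ¬stuck control-rod sensor) = 0.049500/0.104100 ≈ 0.4755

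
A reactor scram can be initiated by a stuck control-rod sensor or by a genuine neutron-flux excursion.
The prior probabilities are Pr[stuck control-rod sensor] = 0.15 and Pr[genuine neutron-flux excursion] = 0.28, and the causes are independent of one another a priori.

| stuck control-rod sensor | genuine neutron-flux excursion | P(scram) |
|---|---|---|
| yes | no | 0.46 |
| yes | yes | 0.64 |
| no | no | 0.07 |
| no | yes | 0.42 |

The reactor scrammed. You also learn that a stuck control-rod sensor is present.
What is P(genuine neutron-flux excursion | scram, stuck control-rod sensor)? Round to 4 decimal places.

P(genuine neutron-flux excursion | scram, stuck control-rod sensor) ≈ 0.3511

Weight on genuine neutron-flux excursion=true, given the evidence: 0.64*0.28 = 0.179200
Denominator P(scram | stuck control-rod sensor): 0.46*0.72 + 0.64*0.28 = 0.510400
P(genuine neutron-flux excursion | scram, stuck control-rod sensor) = 0.179200/0.510400 ≈ 0.3511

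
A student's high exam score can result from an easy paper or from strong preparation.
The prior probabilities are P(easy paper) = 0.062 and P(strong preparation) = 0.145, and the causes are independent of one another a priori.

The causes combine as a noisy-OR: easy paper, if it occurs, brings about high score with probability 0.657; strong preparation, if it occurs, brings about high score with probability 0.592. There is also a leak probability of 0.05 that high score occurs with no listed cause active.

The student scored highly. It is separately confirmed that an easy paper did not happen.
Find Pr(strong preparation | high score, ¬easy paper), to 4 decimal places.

Pr(strong preparation | high score, ¬easy paper) ≈ 0.6750

Under noisy-OR, P(high score | causes) = 1 − (1−0.05)·∏(1−qᵢ) over the active causes.
For the numerator, keep only strong preparation=true terms: 0.6124*0.145 = 0.088798
Normalizer over all consistent configurations: 0.05*0.855 + 0.6124*0.145 = 0.131548
Posterior = 0.088798 / 0.131548 ≈ 0.6750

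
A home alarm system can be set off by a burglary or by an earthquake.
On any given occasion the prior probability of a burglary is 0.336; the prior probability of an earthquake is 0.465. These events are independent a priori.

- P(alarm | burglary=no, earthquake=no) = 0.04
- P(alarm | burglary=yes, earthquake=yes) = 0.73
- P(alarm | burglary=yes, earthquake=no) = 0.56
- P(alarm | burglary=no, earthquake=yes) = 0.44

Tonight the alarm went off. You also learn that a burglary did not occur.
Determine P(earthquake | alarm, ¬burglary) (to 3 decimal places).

P(earthquake | alarm, ¬burglary) ≈ 0.905

Sum P(alarm|·) weighted by the priors over both values of earthquake:
  P(alarm | ¬burglary) = 0.04·0.535 + 0.44·0.465
        = 0.021400 + 0.204600 = 0.226000
Configurations with earthquake contribute 0.204600, so
  P(earthquake | alarm, ¬burglary) = 0.204600 / 0.226000 ≈ 0.905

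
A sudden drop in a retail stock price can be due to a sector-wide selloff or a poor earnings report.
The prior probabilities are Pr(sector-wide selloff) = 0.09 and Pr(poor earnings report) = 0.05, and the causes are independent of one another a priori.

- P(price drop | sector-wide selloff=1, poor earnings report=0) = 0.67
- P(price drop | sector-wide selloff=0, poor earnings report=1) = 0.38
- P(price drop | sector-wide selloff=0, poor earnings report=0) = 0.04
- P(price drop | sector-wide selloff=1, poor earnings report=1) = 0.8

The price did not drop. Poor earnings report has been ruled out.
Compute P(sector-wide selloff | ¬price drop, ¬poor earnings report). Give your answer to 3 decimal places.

By total probability over both values of sector-wide selloff:
  P(¬price drop | ¬poor earnings report) = 0.96×0.91 + 0.33×0.09
        = 0.873600 + 0.029700 = 0.903300
Keeping only the sector-wide selloff-present terms gives 0.029700, so
  P(sector-wide selloff | ¬price drop, ¬poor earnings report) = 0.029700 / 0.903300 ≈ 0.033

P(sector-wide selloff | ¬price drop, ¬poor earnings report) ≈ 0.033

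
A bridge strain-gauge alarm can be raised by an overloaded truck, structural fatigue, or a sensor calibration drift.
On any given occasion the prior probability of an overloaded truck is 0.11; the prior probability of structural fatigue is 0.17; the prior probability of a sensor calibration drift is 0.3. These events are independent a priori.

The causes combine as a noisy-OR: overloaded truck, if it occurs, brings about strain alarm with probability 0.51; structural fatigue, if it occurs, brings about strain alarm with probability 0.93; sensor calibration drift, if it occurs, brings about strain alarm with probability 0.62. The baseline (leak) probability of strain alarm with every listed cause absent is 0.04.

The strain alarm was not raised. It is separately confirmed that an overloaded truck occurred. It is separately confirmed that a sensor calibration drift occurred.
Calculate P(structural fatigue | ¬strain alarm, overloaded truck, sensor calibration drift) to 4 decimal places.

P(structural fatigue | ¬strain alarm, overloaded truck, sensor calibration drift) ≈ 0.0141

Under noisy-OR, P(strain alarm | causes) = 1 − (1−0.04)·∏(1−qᵢ) over the active causes.
For the numerator, keep only structural fatigue=true terms: 0.012513×0.17 = 0.002127
Denominator P(¬strain alarm | overloaded truck, sensor calibration drift): 0.178752×0.83 + 0.012513×0.17 = 0.150491
Posterior = 0.002127 / 0.150491 ≈ 0.0141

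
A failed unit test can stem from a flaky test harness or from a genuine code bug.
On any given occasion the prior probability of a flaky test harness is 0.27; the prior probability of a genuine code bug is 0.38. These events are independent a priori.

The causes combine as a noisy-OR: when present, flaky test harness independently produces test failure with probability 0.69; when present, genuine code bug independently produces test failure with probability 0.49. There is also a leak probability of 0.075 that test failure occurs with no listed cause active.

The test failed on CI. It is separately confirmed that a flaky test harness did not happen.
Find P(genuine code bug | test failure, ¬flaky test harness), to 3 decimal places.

Under noisy-OR, P(test failure | causes) = 1 − (1−0.075)·∏(1−qᵢ) over the active causes.
P(test failure | ¬flaky test harness) = 0.075×0.62 + 0.52825×0.38 = 0.046500 + 0.200735 = 0.247235
The genuine code bug-present share is 0.52825×0.38 = 0.200735.
Hence the posterior is 0.200735/0.247235 ≈ 0.812.

P(genuine code bug | test failure, ¬flaky test harness) ≈ 0.812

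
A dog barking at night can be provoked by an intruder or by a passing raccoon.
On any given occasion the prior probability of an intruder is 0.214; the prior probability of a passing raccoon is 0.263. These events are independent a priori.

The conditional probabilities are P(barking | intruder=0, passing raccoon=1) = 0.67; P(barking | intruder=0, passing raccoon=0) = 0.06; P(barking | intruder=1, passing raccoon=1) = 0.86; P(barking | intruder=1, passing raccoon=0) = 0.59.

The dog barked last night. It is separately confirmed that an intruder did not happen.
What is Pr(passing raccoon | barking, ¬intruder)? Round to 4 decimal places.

P(barking | ¬intruder) = 0.06·0.737 + 0.67·0.263 = 0.044220 + 0.176210 = 0.220430
Restricting to configurations with passing raccoon present: 0.67·0.263 = 0.176210.
Hence the posterior is 0.176210/0.220430 ≈ 0.7994.

Pr(passing raccoon | barking, ¬intruder) ≈ 0.7994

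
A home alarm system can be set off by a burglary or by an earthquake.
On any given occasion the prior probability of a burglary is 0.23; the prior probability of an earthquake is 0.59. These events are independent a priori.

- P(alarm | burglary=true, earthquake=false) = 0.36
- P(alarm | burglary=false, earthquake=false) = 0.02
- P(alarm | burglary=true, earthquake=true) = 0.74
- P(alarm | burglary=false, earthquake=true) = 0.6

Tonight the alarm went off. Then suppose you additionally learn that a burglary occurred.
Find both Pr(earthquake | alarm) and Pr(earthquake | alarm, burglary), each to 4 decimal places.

P(alarm) = 0.02*0.77*0.41 + 0.6*0.77*0.59 + 0.36*0.23*0.41 + 0.74*0.23*0.59 = 0.006314 + 0.272580 + 0.033948 + 0.100418 = 0.413260
Restricting to configurations with earthquake present: 0.272580 + 0.100418 = 0.372998.
Hence the posterior is 0.372998/0.413260 ≈ 0.9026.

Now condition on the additional information:
By total probability over both values of earthquake:
  P(alarm | burglary) = 0.36×0.41 + 0.74×0.59
        = 0.147600 + 0.436600 = 0.584200
The terms with earthquake present sum to 0.436600, so
  P(earthquake | alarm, burglary) = 0.436600 / 0.584200 ≈ 0.7473
Conditioning on burglary lowers the posterior on earthquake: the classic explaining-away effect in a common-effect structure.

Pr(earthquake | alarm) ≈ 0.9026; Pr(earthquake | alarm, burglary) ≈ 0.7473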